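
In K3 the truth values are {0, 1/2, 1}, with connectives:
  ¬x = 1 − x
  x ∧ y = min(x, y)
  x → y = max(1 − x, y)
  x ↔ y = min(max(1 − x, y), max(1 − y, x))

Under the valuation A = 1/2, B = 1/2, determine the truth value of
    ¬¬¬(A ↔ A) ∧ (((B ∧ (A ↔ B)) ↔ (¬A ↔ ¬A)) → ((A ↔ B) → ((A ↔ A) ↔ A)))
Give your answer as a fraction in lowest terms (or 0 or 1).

A ↔ A = 1/2 ↔ 1/2 = 1/2
¬(A ↔ A) = ¬1/2 = 1/2
¬¬(A ↔ A) = ¬1/2 = 1/2
¬¬¬(A ↔ A) = ¬1/2 = 1/2
A ↔ B = 1/2 ↔ 1/2 = 1/2
B ∧ (A ↔ B) = 1/2 ∧ 1/2 = 1/2
¬A = ¬1/2 = 1/2
¬A = ¬1/2 = 1/2
¬A ↔ ¬A = 1/2 ↔ 1/2 = 1/2
(B ∧ (A ↔ B)) ↔ (¬A ↔ ¬A) = 1/2 ↔ 1/2 = 1/2
A ↔ B = 1/2 ↔ 1/2 = 1/2
A ↔ A = 1/2 ↔ 1/2 = 1/2
(A ↔ A) ↔ A = 1/2 ↔ 1/2 = 1/2
(A ↔ B) → ((A ↔ A) ↔ A) = 1/2 → 1/2 = 1/2
((B ∧ (A ↔ B)) ↔ (¬A ↔ ¬A)) → ((A ↔ B) → ((A ↔ A) ↔ A)) = 1/2 → 1/2 = 1/2
¬¬¬(A ↔ A) ∧ (((B ∧ (A ↔ B)) ↔ (¬A ↔ ¬A)) → ((A ↔ B) → ((A ↔ A) ↔ A))) = 1/2 ∧ 1/2 = 1/2

1/2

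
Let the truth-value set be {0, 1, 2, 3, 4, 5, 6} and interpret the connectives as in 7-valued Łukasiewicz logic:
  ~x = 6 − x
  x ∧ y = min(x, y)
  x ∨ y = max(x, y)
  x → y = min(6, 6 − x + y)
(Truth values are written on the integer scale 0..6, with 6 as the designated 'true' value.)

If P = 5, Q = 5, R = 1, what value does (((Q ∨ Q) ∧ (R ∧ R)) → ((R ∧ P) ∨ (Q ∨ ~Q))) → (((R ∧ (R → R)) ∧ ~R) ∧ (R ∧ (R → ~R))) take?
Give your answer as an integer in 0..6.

1

Q ∨ Q = 5 ∨ 5 = 5
R ∧ R = 1 ∧ 1 = 1
(Q ∨ Q) ∧ (R ∧ R) = 5 ∧ 1 = 1
R ∧ P = 1 ∧ 5 = 1
~Q = ~5 = 1
Q ∨ ~Q = 5 ∨ 1 = 5
(R ∧ P) ∨ (Q ∨ ~Q) = 1 ∨ 5 = 5
((Q ∨ Q) ∧ (R ∧ R)) → ((R ∧ P) ∨ (Q ∨ ~Q)) = 1 → 5 = 6
R → R = 1 → 1 = 6
R ∧ (R → R) = 1 ∧ 6 = 1
~R = ~1 = 5
(R ∧ (R → R)) ∧ ~R = 1 ∧ 5 = 1
~R = ~1 = 5
R → ~R = 1 → 5 = 6
R ∧ (R → ~R) = 1 ∧ 6 = 1
((R ∧ (R → R)) ∧ ~R) ∧ (R ∧ (R → ~R)) = 1 ∧ 1 = 1
(((Q ∨ Q) ∧ (R ∧ R)) → ((R ∧ P) ∨ (Q ∨ ~Q))) → (((R ∧ (R → R)) ∧ ~R) ∧ (R ∧ (R → ~R))) = 6 → 1 = 1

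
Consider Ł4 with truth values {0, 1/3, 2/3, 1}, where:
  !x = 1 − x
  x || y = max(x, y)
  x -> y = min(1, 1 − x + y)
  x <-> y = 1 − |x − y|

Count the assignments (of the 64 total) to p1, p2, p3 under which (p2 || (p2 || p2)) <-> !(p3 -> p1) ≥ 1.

16

value 1: 16 assignments (counts)
value 2/3: 21 assignments
value 1/3: 16 assignments
value 0: 11 assignments
So 16 of the 64 assignments meet the threshold.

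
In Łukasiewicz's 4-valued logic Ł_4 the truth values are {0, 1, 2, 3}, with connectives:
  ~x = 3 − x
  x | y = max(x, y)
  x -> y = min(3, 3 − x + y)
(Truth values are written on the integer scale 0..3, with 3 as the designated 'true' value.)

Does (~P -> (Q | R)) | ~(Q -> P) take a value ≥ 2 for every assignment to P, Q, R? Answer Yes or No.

Counterexample: take P = 0, Q = 0, R = 0.
~P = ~0 = 3
Q | R = 0 | 0 = 0
~P -> (Q | R) = 3 -> 0 = 0
Q -> P = 0 -> 0 = 3
~(Q -> P) = ~3 = 0
(~P -> (Q | R)) | ~(Q -> P) = 0 | 0 = 0
This gives 0, which is below 2.

No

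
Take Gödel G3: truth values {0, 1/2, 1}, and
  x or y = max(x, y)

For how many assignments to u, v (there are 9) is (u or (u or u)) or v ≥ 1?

u = 0, v = 0 ↦ 0  <
u = 0, v = 1/2 ↦ 1/2  <
u = 0, v = 1 ↦ 1  ≥
u = 1/2, v = 0 ↦ 1/2  <
u = 1/2, v = 1/2 ↦ 1/2  <
u = 1/2, v = 1 ↦ 1  ≥
u = 1, v = 0 ↦ 1  ≥
u = 1, v = 1/2 ↦ 1  ≥
u = 1, v = 1 ↦ 1  ≥
So 5 of the 9 assignments meet the threshold.

5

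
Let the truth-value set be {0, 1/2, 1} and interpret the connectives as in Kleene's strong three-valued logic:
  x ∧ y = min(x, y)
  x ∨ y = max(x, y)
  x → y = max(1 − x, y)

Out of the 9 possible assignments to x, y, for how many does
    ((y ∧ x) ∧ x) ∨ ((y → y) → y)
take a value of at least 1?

x = 0, y = 0 ↦ 0  <
x = 0, y = 1/2 ↦ 1/2  <
x = 0, y = 1 ↦ 1  ≥
x = 1/2, y = 0 ↦ 0  <
x = 1/2, y = 1/2 ↦ 1/2  <
x = 1/2, y = 1 ↦ 1  ≥
x = 1, y = 0 ↦ 0  <
x = 1, y = 1/2 ↦ 1/2  <
x = 1, y = 1 ↦ 1  ≥
So 3 of the 9 assignments meet the threshold.

3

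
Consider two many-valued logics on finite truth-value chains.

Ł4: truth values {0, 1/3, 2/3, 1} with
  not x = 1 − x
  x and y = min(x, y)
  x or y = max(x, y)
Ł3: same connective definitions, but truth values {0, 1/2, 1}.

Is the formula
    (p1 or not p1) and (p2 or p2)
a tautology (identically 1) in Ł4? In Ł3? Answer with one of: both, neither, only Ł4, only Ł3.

neither

In Ł4: at p1 = 0, p2 = 0 the value is 0 — not a tautology.
In Ł3: at p1 = 0, p2 = 0 the value is 0 — not a tautology.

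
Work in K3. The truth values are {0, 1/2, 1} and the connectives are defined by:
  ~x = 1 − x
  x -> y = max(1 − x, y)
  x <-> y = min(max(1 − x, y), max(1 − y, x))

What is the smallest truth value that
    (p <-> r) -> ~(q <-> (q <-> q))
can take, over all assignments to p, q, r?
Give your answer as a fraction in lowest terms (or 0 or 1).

Take p = 0, q = 1, r = 0:
p <-> r = 0 <-> 0 = 1
q <-> q = 1 <-> 1 = 1
q <-> (q <-> q) = 1 <-> 1 = 1
~(q <-> (q <-> q)) = ~1 = 0
(p <-> r) -> ~(q <-> (q <-> q)) = 1 -> 0 = 0
No assignment yields a value below 0, so this is the minimum.

0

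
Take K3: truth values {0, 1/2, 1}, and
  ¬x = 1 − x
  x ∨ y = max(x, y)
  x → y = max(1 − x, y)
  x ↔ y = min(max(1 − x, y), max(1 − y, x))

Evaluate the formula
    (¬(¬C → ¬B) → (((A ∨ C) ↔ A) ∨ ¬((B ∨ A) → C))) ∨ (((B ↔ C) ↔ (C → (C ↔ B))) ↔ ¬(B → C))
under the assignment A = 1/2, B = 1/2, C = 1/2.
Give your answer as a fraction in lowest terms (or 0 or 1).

1/2

¬C = ¬1/2 = 1/2
¬B = ¬1/2 = 1/2
¬C → ¬B = 1/2 → 1/2 = 1/2
¬(¬C → ¬B) = ¬1/2 = 1/2
A ∨ C = 1/2 ∨ 1/2 = 1/2
(A ∨ C) ↔ A = 1/2 ↔ 1/2 = 1/2
B ∨ A = 1/2 ∨ 1/2 = 1/2
(B ∨ A) → C = 1/2 → 1/2 = 1/2
¬((B ∨ A) → C) = ¬1/2 = 1/2
((A ∨ C) ↔ A) ∨ ¬((B ∨ A) → C) = 1/2 ∨ 1/2 = 1/2
¬(¬C → ¬B) → (((A ∨ C) ↔ A) ∨ ¬((B ∨ A) → C)) = 1/2 → 1/2 = 1/2
B ↔ C = 1/2 ↔ 1/2 = 1/2
C ↔ B = 1/2 ↔ 1/2 = 1/2
C → (C ↔ B) = 1/2 → 1/2 = 1/2
(B ↔ C) ↔ (C → (C ↔ B)) = 1/2 ↔ 1/2 = 1/2
B → C = 1/2 → 1/2 = 1/2
¬(B → C) = ¬1/2 = 1/2
((B ↔ C) ↔ (C → (C ↔ B))) ↔ ¬(B → C) = 1/2 ↔ 1/2 = 1/2
(¬(¬C → ¬B) → (((A ∨ C) ↔ A) ∨ ¬((B ∨ A) → C))) ∨ (((B ↔ C) ↔ (C → (C ↔ B))) ↔ ¬(B → C)) = 1/2 ∨ 1/2 = 1/2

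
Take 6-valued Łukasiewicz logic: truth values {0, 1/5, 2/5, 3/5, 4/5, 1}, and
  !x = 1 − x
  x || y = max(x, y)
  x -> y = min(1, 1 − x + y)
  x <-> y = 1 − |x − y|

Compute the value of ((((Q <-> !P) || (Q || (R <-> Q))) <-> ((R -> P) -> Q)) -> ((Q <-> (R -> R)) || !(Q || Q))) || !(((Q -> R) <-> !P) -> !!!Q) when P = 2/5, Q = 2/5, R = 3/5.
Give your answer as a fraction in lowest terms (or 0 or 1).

4/5

!P = !2/5 = 3/5
Q <-> !P = 2/5 <-> 3/5 = 4/5
R <-> Q = 3/5 <-> 2/5 = 4/5
Q || (R <-> Q) = 2/5 || 4/5 = 4/5
(Q <-> !P) || (Q || (R <-> Q)) = 4/5 || 4/5 = 4/5
R -> P = 3/5 -> 2/5 = 4/5
(R -> P) -> Q = 4/5 -> 2/5 = 3/5
((Q <-> !P) || (Q || (R <-> Q))) <-> ((R -> P) -> Q) = 4/5 <-> 3/5 = 4/5
R -> R = 3/5 -> 3/5 = 1
Q <-> (R -> R) = 2/5 <-> 1 = 2/5
Q || Q = 2/5 || 2/5 = 2/5
!(Q || Q) = !2/5 = 3/5
(Q <-> (R -> R)) || !(Q || Q) = 2/5 || 3/5 = 3/5
(((Q <-> !P) || (Q || (R <-> Q))) <-> ((R -> P) -> Q)) -> ((Q <-> (R -> R)) || !(Q || Q)) = 4/5 -> 3/5 = 4/5
Q -> R = 2/5 -> 3/5 = 1
!P = !2/5 = 3/5
(Q -> R) <-> !P = 1 <-> 3/5 = 3/5
!Q = !2/5 = 3/5
!!Q = !3/5 = 2/5
!!!Q = !2/5 = 3/5
((Q -> R) <-> !P) -> !!!Q = 3/5 -> 3/5 = 1
!(((Q -> R) <-> !P) -> !!!Q) = !1 = 0
((((Q <-> !P) || (Q || (R <-> Q))) <-> ((R -> P) -> Q)) -> ((Q <-> (R -> R)) || !(Q || Q))) || !(((Q -> R) <-> !P) -> !!!Q) = 4/5 || 0 = 4/5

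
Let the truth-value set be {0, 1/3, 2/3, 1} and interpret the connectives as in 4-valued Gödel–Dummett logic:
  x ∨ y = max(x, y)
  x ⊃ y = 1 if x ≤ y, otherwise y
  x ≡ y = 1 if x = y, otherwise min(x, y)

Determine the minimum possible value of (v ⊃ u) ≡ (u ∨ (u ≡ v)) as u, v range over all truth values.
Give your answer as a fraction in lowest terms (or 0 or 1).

Take u = 1/3, v = 0:
v ⊃ u = 0 ⊃ 1/3 = 1
u ≡ v = 1/3 ≡ 0 = 0
u ∨ (u ≡ v) = 1/3 ∨ 0 = 1/3
(v ⊃ u) ≡ (u ∨ (u ≡ v)) = 1 ≡ 1/3 = 1/3
No assignment yields a value below 1/3, so this is the minimum.

1/3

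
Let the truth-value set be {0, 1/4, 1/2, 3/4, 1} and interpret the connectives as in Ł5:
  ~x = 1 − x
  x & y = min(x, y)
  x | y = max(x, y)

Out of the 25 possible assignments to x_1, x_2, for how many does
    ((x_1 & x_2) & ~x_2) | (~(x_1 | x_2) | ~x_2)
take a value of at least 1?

value 1: 5 assignments (counts)
value 3/4: 5 assignments
value 1/2: 5 assignments
value 1/4: 5 assignments
value 0: 5 assignments
So 5 of the 25 assignments meet the threshold.

5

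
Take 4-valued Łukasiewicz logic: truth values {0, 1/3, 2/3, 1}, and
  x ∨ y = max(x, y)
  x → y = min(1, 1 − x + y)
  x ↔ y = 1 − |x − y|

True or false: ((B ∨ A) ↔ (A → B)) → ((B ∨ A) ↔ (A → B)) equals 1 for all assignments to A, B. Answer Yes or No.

A = 0, B = 0 ↦ 1
A = 0, B = 1/3 ↦ 1
A = 0, B = 2/3 ↦ 1
A = 0, B = 1 ↦ 1
A = 1/3, B = 0 ↦ 1
A = 1/3, B = 1/3 ↦ 1
A = 1/3, B = 2/3 ↦ 1
A = 1/3, B = 1 ↦ 1
A = 2/3, B = 0 ↦ 1
A = 2/3, B = 1/3 ↦ 1
A = 2/3, B = 2/3 ↦ 1
A = 2/3, B = 1 ↦ 1
A = 1, B = 0 ↦ 1
A = 1, B = 1/3 ↦ 1
A = 1, B = 2/3 ↦ 1
A = 1, B = 1 ↦ 1
Every assignment gives a value ≥ 1.

Yes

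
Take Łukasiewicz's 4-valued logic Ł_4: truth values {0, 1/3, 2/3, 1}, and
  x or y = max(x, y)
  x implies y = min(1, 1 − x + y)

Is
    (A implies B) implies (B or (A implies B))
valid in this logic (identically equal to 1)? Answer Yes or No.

Yes

A = 0, B = 0 ↦ 1
A = 0, B = 1/3 ↦ 1
A = 0, B = 2/3 ↦ 1
A = 0, B = 1 ↦ 1
A = 1/3, B = 0 ↦ 1
A = 1/3, B = 1/3 ↦ 1
A = 1/3, B = 2/3 ↦ 1
A = 1/3, B = 1 ↦ 1
A = 2/3, B = 0 ↦ 1
A = 2/3, B = 1/3 ↦ 1
A = 2/3, B = 2/3 ↦ 1
A = 2/3, B = 1 ↦ 1
A = 1, B = 0 ↦ 1
A = 1, B = 1/3 ↦ 1
A = 1, B = 2/3 ↦ 1
A = 1, B = 1 ↦ 1
Every assignment gives a value ≥ 1.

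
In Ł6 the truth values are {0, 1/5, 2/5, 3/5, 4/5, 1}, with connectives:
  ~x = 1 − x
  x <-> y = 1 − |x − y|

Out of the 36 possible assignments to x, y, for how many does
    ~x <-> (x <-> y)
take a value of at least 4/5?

18

value 1: 8 assignments (counts)
value 4/5: 10 assignments (counts)
value 3/5: 7 assignments
value 2/5: 6 assignments
value 1/5: 3 assignments
value 0: 2 assignments
So 18 of the 36 assignments meet the threshold.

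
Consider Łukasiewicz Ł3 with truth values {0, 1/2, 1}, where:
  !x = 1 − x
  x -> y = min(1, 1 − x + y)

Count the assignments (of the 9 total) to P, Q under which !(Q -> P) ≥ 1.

P = 0, Q = 0 ↦ 0  <
P = 0, Q = 1/2 ↦ 1/2  <
P = 0, Q = 1 ↦ 1  ≥
P = 1/2, Q = 0 ↦ 0  <
P = 1/2, Q = 1/2 ↦ 0  <
P = 1/2, Q = 1 ↦ 1/2  <
P = 1, Q = 0 ↦ 0  <
P = 1, Q = 1/2 ↦ 0  <
P = 1, Q = 1 ↦ 0  <
So 1 of the 9 assignments meets the threshold.

1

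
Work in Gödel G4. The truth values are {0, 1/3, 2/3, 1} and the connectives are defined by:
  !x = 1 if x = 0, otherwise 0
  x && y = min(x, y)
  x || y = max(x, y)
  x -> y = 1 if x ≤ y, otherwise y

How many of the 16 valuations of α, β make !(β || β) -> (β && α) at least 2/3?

12

α = 0, β = 0 ↦ 0  <
α = 0, β = 1/3 ↦ 1  ≥
α = 0, β = 2/3 ↦ 1  ≥
α = 0, β = 1 ↦ 1  ≥
α = 1/3, β = 0 ↦ 0  <
α = 1/3, β = 1/3 ↦ 1  ≥
α = 1/3, β = 2/3 ↦ 1  ≥
α = 1/3, β = 1 ↦ 1  ≥
α = 2/3, β = 0 ↦ 0  <
α = 2/3, β = 1/3 ↦ 1  ≥
α = 2/3, β = 2/3 ↦ 1  ≥
α = 2/3, β = 1 ↦ 1  ≥
α = 1, β = 0 ↦ 0  <
α = 1, β = 1/3 ↦ 1  ≥
α = 1, β = 2/3 ↦ 1  ≥
α = 1, β = 1 ↦ 1  ≥
So 12 of the 16 assignments meet the threshold.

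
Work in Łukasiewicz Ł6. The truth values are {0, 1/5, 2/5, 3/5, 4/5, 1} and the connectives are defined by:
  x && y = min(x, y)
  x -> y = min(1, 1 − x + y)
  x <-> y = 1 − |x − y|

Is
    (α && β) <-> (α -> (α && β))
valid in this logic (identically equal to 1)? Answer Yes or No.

No

Counterexample: take α = 0, β = 0.
α && β = 0 && 0 = 0
α -> (α && β) = 0 -> 0 = 1
(α && β) <-> (α -> (α && β)) = 0 <-> 1 = 0
This gives 0 ≠ 1.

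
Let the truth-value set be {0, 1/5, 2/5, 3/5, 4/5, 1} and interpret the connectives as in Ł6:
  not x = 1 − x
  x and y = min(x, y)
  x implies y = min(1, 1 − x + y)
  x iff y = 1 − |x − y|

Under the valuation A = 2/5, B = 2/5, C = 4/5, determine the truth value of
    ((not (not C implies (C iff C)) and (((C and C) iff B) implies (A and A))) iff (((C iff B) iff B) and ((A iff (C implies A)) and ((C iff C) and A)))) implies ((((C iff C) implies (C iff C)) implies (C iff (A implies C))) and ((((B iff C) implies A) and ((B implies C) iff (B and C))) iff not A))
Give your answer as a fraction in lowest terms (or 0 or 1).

not C = not 4/5 = 1/5
C iff C = 4/5 iff 4/5 = 1
not C implies (C iff C) = 1/5 implies 1 = 1
not (not C implies (C iff C)) = not 1 = 0
C and C = 4/5 and 4/5 = 4/5
(C and C) iff B = 4/5 iff 2/5 = 3/5
A and A = 2/5 and 2/5 = 2/5
((C and C) iff B) implies (A and A) = 3/5 implies 2/5 = 4/5
not (not C implies (C iff C)) and (((C and C) iff B) implies (A and A)) = 0 and 4/5 = 0
C iff B = 4/5 iff 2/5 = 3/5
(C iff B) iff B = 3/5 iff 2/5 = 4/5
C implies A = 4/5 implies 2/5 = 3/5
A iff (C implies A) = 2/5 iff 3/5 = 4/5
C iff C = 4/5 iff 4/5 = 1
(C iff C) and A = 1 and 2/5 = 2/5
(A iff (C implies A)) and ((C iff C) and A) = 4/5 and 2/5 = 2/5
((C iff B) iff B) and ((A iff (C implies A)) and ((C iff C) and A)) = 4/5 and 2/5 = 2/5
(not (not C implies (C iff C)) and (((C and C) iff B) implies (A and A))) iff (((C iff B) iff B) and ((A iff (C implies A)) and ((C iff C) and A))) = 0 iff 2/5 = 3/5
C iff C = 4/5 iff 4/5 = 1
C iff C = 4/5 iff 4/5 = 1
(C iff C) implies (C iff C) = 1 implies 1 = 1
A implies C = 2/5 implies 4/5 = 1
C iff (A implies C) = 4/5 iff 1 = 4/5
((C iff C) implies (C iff C)) implies (C iff (A implies C)) = 1 implies 4/5 = 4/5
B iff C = 2/5 iff 4/5 = 3/5
(B iff C) implies A = 3/5 implies 2/5 = 4/5
B implies C = 2/5 implies 4/5 = 1
B and C = 2/5 and 4/5 = 2/5
(B implies C) iff (B and C) = 1 iff 2/5 = 2/5
((B iff C) implies A) and ((B implies C) iff (B and C)) = 4/5 and 2/5 = 2/5
not A = not 2/5 = 3/5
(((B iff C) implies A) and ((B implies C) iff (B and C))) iff not A = 2/5 iff 3/5 = 4/5
(((C iff C) implies (C iff C)) implies (C iff (A implies C))) and ((((B iff C) implies A) and ((B implies C) iff (B and C))) iff not A) = 4/5 and 4/5 = 4/5
((not (not C implies (C iff C)) and (((C and C) iff B) implies (A and A))) iff (((C iff B) iff B) and ((A iff (C implies A)) and ((C iff C) and A)))) implies ((((C iff C) implies (C iff C)) implies (C iff (A implies C))) and ((((B iff C) implies A) and ((B implies C) iff (B and C))) iff not A)) = 3/5 implies 4/5 = 1

1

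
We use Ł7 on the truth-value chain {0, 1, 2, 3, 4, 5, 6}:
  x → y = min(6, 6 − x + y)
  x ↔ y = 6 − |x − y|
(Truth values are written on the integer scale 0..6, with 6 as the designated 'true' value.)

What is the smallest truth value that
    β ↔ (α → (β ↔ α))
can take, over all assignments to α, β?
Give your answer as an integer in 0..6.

Take α = 0, β = 0:
β ↔ α = 0 ↔ 0 = 6
α → (β ↔ α) = 0 → 6 = 6
β ↔ (α → (β ↔ α)) = 0 ↔ 6 = 0
No assignment yields a value below 0, so this is the minimum.

0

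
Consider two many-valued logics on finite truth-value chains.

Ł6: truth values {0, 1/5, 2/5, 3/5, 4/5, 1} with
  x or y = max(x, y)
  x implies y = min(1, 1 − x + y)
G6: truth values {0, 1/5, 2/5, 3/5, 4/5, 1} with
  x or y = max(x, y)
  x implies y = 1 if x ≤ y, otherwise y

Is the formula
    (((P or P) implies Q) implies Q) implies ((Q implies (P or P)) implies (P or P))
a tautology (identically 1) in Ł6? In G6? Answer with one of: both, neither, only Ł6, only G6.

In Ł6: every assignment gives 1 — tautology.
In G6: at P = 1/5, Q = 0 the value is 1/5 — not a tautology.

only Ł6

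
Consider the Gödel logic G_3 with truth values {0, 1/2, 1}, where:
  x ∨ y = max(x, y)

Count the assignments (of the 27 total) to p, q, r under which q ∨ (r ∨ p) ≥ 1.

value 1: 19 assignments (counts)
value 1/2: 7 assignments
value 0: 1 assignment
So 19 of the 27 assignments meet the threshold.

19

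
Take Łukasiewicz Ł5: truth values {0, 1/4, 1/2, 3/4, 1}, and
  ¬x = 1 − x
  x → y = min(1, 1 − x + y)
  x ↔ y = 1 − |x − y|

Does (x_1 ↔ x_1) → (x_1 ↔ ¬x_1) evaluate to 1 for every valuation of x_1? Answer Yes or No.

Counterexample: take x_1 = 0.
x_1 ↔ x_1 = 0 ↔ 0 = 1
¬x_1 = ¬0 = 1
x_1 ↔ ¬x_1 = 0 ↔ 1 = 0
(x_1 ↔ x_1) → (x_1 ↔ ¬x_1) = 1 → 0 = 0
This gives 0 ≠ 1.

No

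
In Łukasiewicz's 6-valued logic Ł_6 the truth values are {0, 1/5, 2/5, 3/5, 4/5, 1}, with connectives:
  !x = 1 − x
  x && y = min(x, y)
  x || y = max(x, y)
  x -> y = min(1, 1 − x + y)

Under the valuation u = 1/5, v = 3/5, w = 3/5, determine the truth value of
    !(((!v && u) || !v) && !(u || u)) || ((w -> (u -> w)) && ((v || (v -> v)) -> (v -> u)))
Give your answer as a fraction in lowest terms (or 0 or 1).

3/5

!v = !3/5 = 2/5
!v && u = 2/5 && 1/5 = 1/5
!v = !3/5 = 2/5
(!v && u) || !v = 1/5 || 2/5 = 2/5
u || u = 1/5 || 1/5 = 1/5
!(u || u) = !1/5 = 4/5
((!v && u) || !v) && !(u || u) = 2/5 && 4/5 = 2/5
!(((!v && u) || !v) && !(u || u)) = !2/5 = 3/5
u -> w = 1/5 -> 3/5 = 1
w -> (u -> w) = 3/5 -> 1 = 1
v -> v = 3/5 -> 3/5 = 1
v || (v -> v) = 3/5 || 1 = 1
v -> u = 3/5 -> 1/5 = 3/5
(v || (v -> v)) -> (v -> u) = 1 -> 3/5 = 3/5
(w -> (u -> w)) && ((v || (v -> v)) -> (v -> u)) = 1 && 3/5 = 3/5
!(((!v && u) || !v) && !(u || u)) || ((w -> (u -> w)) && ((v || (v -> v)) -> (v -> u))) = 3/5 || 3/5 = 3/5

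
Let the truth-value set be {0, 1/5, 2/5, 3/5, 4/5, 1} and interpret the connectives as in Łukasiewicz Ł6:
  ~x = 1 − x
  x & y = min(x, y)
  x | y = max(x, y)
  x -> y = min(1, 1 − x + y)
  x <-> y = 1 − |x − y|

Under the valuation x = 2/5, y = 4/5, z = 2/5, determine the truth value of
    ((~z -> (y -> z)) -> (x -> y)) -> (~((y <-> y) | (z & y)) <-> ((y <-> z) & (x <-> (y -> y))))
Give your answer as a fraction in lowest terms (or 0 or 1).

3/5

~z = ~2/5 = 3/5
y -> z = 4/5 -> 2/5 = 3/5
~z -> (y -> z) = 3/5 -> 3/5 = 1
x -> y = 2/5 -> 4/5 = 1
(~z -> (y -> z)) -> (x -> y) = 1 -> 1 = 1
y <-> y = 4/5 <-> 4/5 = 1
z & y = 2/5 & 4/5 = 2/5
(y <-> y) | (z & y) = 1 | 2/5 = 1
~((y <-> y) | (z & y)) = ~1 = 0
y <-> z = 4/5 <-> 2/5 = 3/5
y -> y = 4/5 -> 4/5 = 1
x <-> (y -> y) = 2/5 <-> 1 = 2/5
(y <-> z) & (x <-> (y -> y)) = 3/5 & 2/5 = 2/5
~((y <-> y) | (z & y)) <-> ((y <-> z) & (x <-> (y -> y))) = 0 <-> 2/5 = 3/5
((~z -> (y -> z)) -> (x -> y)) -> (~((y <-> y) | (z & y)) <-> ((y <-> z) & (x <-> (y -> y)))) = 1 -> 3/5 = 3/5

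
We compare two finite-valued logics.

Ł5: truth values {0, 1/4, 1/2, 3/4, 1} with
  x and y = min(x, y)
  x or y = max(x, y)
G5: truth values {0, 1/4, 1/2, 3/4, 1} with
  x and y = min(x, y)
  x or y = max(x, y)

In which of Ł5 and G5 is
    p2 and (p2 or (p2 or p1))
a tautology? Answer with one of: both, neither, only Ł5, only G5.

neither

In Ł5: at p1 = 0, p2 = 0 the value is 0 — not a tautology.
In G5: at p1 = 0, p2 = 0 the value is 0 — not a tautology.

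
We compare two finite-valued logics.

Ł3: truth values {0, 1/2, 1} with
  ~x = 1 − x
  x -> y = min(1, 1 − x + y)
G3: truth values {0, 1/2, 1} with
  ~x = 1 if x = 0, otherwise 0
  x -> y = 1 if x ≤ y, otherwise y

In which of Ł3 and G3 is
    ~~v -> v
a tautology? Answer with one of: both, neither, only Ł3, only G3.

In Ł3: every assignment gives 1 — tautology.
In G3: at v = 1/2 the value is 1/2 — not a tautology.

only Ł3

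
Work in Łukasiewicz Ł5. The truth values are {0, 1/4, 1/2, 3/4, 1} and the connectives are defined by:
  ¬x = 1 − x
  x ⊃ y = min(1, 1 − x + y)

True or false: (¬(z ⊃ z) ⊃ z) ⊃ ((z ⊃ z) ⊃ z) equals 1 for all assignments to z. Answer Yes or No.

Counterexample: take z = 0.
z ⊃ z = 0 ⊃ 0 = 1
¬(z ⊃ z) = ¬1 = 0
¬(z ⊃ z) ⊃ z = 0 ⊃ 0 = 1
z ⊃ z = 0 ⊃ 0 = 1
(z ⊃ z) ⊃ z = 1 ⊃ 0 = 0
(¬(z ⊃ z) ⊃ z) ⊃ ((z ⊃ z) ⊃ z) = 1 ⊃ 0 = 0
This gives 0 ≠ 1.

No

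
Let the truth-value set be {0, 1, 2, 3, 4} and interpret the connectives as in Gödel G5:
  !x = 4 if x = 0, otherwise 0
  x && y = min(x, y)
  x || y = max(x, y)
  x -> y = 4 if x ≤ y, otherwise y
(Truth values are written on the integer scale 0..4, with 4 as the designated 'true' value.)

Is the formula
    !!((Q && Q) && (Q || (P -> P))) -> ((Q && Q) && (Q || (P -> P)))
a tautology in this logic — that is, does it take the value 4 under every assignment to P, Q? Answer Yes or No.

Counterexample: take P = 0, Q = 1.
Q && Q = 1 && 1 = 1
P -> P = 0 -> 0 = 4
Q || (P -> P) = 1 || 4 = 4
(Q && Q) && (Q || (P -> P)) = 1 && 4 = 1
!((Q && Q) && (Q || (P -> P))) = !1 = 0
!!((Q && Q) && (Q || (P -> P))) = !0 = 4
!!((Q && Q) && (Q || (P -> P))) -> ((Q && Q) && (Q || (P -> P))) = 4 -> 1 = 1
This gives 1 ≠ 4.

No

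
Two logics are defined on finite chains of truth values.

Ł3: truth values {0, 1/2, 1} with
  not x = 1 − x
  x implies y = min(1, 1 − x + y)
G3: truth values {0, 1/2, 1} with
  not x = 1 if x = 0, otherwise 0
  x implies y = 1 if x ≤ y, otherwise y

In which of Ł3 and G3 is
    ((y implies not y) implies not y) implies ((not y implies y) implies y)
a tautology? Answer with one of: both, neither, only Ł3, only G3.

only Ł3

In Ł3: every assignment gives 1 — tautology.
In G3: at y = 1/2 the value is 1/2 — not a tautology.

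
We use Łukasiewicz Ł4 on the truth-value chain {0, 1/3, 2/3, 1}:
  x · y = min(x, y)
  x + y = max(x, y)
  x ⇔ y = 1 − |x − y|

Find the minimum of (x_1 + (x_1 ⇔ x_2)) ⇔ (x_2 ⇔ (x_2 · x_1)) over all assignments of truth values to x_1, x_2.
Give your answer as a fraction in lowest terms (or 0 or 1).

2/3

Take x_1 = 1/3, x_2 = 0:
x_1 ⇔ x_2 = 1/3 ⇔ 0 = 2/3
x_1 + (x_1 ⇔ x_2) = 1/3 + 2/3 = 2/3
x_2 · x_1 = 0 · 1/3 = 0
x_2 ⇔ (x_2 · x_1) = 0 ⇔ 0 = 1
(x_1 + (x_1 ⇔ x_2)) ⇔ (x_2 ⇔ (x_2 · x_1)) = 2/3 ⇔ 1 = 2/3
No assignment yields a value below 2/3, so this is the minimum.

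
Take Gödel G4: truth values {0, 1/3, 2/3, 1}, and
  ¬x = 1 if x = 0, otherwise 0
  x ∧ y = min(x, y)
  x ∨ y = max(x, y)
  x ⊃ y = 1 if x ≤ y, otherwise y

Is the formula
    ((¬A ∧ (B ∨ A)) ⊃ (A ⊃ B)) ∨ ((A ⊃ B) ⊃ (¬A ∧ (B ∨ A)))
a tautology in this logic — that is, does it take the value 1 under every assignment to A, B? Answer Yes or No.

A = 0, B = 0 ↦ 1
A = 0, B = 1/3 ↦ 1
A = 0, B = 2/3 ↦ 1
A = 0, B = 1 ↦ 1
A = 1/3, B = 0 ↦ 1
A = 1/3, B = 1/3 ↦ 1
A = 1/3, B = 2/3 ↦ 1
A = 1/3, B = 1 ↦ 1
A = 2/3, B = 0 ↦ 1
A = 2/3, B = 1/3 ↦ 1
A = 2/3, B = 2/3 ↦ 1
A = 2/3, B = 1 ↦ 1
A = 1, B = 0 ↦ 1
A = 1, B = 1/3 ↦ 1
A = 1, B = 2/3 ↦ 1
A = 1, B = 1 ↦ 1
Every assignment gives a value ≥ 1.

Yes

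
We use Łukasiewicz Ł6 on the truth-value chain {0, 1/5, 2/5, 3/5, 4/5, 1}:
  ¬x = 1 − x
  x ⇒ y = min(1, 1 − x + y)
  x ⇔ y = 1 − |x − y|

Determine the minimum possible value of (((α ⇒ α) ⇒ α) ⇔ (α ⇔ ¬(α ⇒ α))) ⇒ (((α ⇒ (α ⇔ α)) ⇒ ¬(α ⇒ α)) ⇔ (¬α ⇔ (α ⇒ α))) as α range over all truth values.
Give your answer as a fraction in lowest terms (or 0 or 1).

3/5

Take α = 2/5:
α ⇒ α = 2/5 ⇒ 2/5 = 1
(α ⇒ α) ⇒ α = 1 ⇒ 2/5 = 2/5
α ⇒ α = 2/5 ⇒ 2/5 = 1
¬(α ⇒ α) = ¬1 = 0
α ⇔ ¬(α ⇒ α) = 2/5 ⇔ 0 = 3/5
((α ⇒ α) ⇒ α) ⇔ (α ⇔ ¬(α ⇒ α)) = 2/5 ⇔ 3/5 = 4/5
α ⇔ α = 2/5 ⇔ 2/5 = 1
α ⇒ (α ⇔ α) = 2/5 ⇒ 1 = 1
α ⇒ α = 2/5 ⇒ 2/5 = 1
¬(α ⇒ α) = ¬1 = 0
(α ⇒ (α ⇔ α)) ⇒ ¬(α ⇒ α) = 1 ⇒ 0 = 0
¬α = ¬2/5 = 3/5
α ⇒ α = 2/5 ⇒ 2/5 = 1
¬α ⇔ (α ⇒ α) = 3/5 ⇔ 1 = 3/5
((α ⇒ (α ⇔ α)) ⇒ ¬(α ⇒ α)) ⇔ (¬α ⇔ (α ⇒ α)) = 0 ⇔ 3/5 = 2/5
(((α ⇒ α) ⇒ α) ⇔ (α ⇔ ¬(α ⇒ α))) ⇒ (((α ⇒ (α ⇔ α)) ⇒ ¬(α ⇒ α)) ⇔ (¬α ⇔ (α ⇒ α))) = 4/5 ⇒ 2/5 = 3/5
No assignment yields a value below 3/5, so this is the minimum.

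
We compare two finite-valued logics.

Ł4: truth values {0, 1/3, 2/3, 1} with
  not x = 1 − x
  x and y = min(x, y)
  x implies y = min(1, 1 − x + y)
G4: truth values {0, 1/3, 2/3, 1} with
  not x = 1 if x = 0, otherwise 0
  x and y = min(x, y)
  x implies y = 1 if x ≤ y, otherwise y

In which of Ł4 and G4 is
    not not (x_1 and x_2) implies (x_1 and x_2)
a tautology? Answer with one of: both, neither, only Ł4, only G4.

In Ł4: every assignment gives 1 — tautology.
In G4: at x_1 = 1/3, x_2 = 1/3 the value is 1/3 — not a tautology.

only Ł4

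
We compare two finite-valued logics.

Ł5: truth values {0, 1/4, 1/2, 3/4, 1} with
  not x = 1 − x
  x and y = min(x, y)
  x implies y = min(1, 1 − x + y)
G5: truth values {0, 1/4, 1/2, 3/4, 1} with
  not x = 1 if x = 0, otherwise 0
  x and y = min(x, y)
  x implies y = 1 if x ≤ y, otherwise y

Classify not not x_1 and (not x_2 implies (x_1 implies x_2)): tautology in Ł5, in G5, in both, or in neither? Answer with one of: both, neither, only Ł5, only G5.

neither

In Ł5: at x_1 = 0, x_2 = 0 the value is 0 — not a tautology.
In G5: at x_1 = 0, x_2 = 0 the value is 0 — not a tautology.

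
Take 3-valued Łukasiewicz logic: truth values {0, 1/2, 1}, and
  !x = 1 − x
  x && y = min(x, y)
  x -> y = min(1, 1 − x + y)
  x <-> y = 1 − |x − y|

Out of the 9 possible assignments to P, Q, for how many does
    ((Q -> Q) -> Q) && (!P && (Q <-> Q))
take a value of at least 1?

P = 0, Q = 0 ↦ 0  <
P = 0, Q = 1/2 ↦ 1/2  <
P = 0, Q = 1 ↦ 1  ≥
P = 1/2, Q = 0 ↦ 0  <
P = 1/2, Q = 1/2 ↦ 1/2  <
P = 1/2, Q = 1 ↦ 1/2  <
P = 1, Q = 0 ↦ 0  <
P = 1, Q = 1/2 ↦ 0  <
P = 1, Q = 1 ↦ 0  <
So 1 of the 9 assignments meets the threshold.

1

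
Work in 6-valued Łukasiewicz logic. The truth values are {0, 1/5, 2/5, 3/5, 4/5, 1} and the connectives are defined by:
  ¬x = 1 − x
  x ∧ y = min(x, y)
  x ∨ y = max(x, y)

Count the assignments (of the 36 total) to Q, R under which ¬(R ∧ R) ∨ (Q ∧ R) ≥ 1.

7

value 1: 7 assignments (counts)
value 4/5: 9 assignments
value 3/5: 11 assignments
value 2/5: 5 assignments
value 1/5: 3 assignments
value 0: 1 assignment
So 7 of the 36 assignments meet the threshold.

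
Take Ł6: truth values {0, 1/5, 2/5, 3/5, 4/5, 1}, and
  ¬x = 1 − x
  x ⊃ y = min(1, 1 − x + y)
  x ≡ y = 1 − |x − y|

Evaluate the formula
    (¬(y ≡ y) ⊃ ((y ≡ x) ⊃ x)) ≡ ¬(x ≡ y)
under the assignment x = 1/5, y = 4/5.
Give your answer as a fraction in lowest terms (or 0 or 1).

y ≡ y = 4/5 ≡ 4/5 = 1
¬(y ≡ y) = ¬1 = 0
y ≡ x = 4/5 ≡ 1/5 = 2/5
(y ≡ x) ⊃ x = 2/5 ⊃ 1/5 = 4/5
¬(y ≡ y) ⊃ ((y ≡ x) ⊃ x) = 0 ⊃ 4/5 = 1
x ≡ y = 1/5 ≡ 4/5 = 2/5
¬(x ≡ y) = ¬2/5 = 3/5
(¬(y ≡ y) ⊃ ((y ≡ x) ⊃ x)) ≡ ¬(x ≡ y) = 1 ≡ 3/5 = 3/5

3/5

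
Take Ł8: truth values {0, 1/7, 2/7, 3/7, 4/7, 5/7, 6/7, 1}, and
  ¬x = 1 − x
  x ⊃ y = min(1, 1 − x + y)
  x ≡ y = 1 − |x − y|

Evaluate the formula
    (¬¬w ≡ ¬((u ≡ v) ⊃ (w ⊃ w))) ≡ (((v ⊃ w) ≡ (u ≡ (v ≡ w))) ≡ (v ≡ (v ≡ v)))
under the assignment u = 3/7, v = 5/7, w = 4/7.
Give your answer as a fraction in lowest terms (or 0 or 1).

¬w = ¬4/7 = 3/7
¬¬w = ¬3/7 = 4/7
u ≡ v = 3/7 ≡ 5/7 = 5/7
w ⊃ w = 4/7 ⊃ 4/7 = 1
(u ≡ v) ⊃ (w ⊃ w) = 5/7 ⊃ 1 = 1
¬((u ≡ v) ⊃ (w ⊃ w)) = ¬1 = 0
¬¬w ≡ ¬((u ≡ v) ⊃ (w ⊃ w)) = 4/7 ≡ 0 = 3/7
v ⊃ w = 5/7 ⊃ 4/7 = 6/7
v ≡ w = 5/7 ≡ 4/7 = 6/7
u ≡ (v ≡ w) = 3/7 ≡ 6/7 = 4/7
(v ⊃ w) ≡ (u ≡ (v ≡ w)) = 6/7 ≡ 4/7 = 5/7
v ≡ v = 5/7 ≡ 5/7 = 1
v ≡ (v ≡ v) = 5/7 ≡ 1 = 5/7
((v ⊃ w) ≡ (u ≡ (v ≡ w))) ≡ (v ≡ (v ≡ v)) = 5/7 ≡ 5/7 = 1
(¬¬w ≡ ¬((u ≡ v) ⊃ (w ⊃ w))) ≡ (((v ⊃ w) ≡ (u ≡ (v ≡ w))) ≡ (v ≡ (v ≡ v))) = 3/7 ≡ 1 = 3/7

3/7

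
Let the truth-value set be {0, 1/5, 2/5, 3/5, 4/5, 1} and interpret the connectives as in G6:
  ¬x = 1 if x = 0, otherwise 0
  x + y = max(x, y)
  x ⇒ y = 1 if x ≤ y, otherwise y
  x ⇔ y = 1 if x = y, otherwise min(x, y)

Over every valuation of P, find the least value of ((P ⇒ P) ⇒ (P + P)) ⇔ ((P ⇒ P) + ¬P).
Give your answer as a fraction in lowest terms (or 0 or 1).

0

Take P = 0:
P ⇒ P = 0 ⇒ 0 = 1
P + P = 0 + 0 = 0
(P ⇒ P) ⇒ (P + P) = 1 ⇒ 0 = 0
P ⇒ P = 0 ⇒ 0 = 1
¬P = ¬0 = 1
(P ⇒ P) + ¬P = 1 + 1 = 1
((P ⇒ P) ⇒ (P + P)) ⇔ ((P ⇒ P) + ¬P) = 0 ⇔ 1 = 0
No assignment yields a value below 0, so this is the minimum.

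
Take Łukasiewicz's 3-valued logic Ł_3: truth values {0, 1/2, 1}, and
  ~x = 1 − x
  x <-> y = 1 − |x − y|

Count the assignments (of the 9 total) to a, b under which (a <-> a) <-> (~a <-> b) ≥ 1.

3

a = 0, b = 0 ↦ 0  <
a = 0, b = 1/2 ↦ 1/2  <
a = 0, b = 1 ↦ 1  ≥
a = 1/2, b = 0 ↦ 1/2  <
a = 1/2, b = 1/2 ↦ 1  ≥
a = 1/2, b = 1 ↦ 1/2  <
a = 1, b = 0 ↦ 1  ≥
a = 1, b = 1/2 ↦ 1/2  <
a = 1, b = 1 ↦ 0  <
So 3 of the 9 assignments meet the threshold.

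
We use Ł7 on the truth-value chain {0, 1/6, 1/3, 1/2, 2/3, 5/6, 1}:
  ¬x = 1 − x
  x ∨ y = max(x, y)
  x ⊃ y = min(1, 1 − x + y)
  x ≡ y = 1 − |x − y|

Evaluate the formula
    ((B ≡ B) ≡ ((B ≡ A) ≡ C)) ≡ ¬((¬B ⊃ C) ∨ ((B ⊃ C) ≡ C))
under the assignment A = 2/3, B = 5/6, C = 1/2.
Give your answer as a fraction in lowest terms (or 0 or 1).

B ≡ B = 5/6 ≡ 5/6 = 1
B ≡ A = 5/6 ≡ 2/3 = 5/6
(B ≡ A) ≡ C = 5/6 ≡ 1/2 = 2/3
(B ≡ B) ≡ ((B ≡ A) ≡ C) = 1 ≡ 2/3 = 2/3
¬B = ¬5/6 = 1/6
¬B ⊃ C = 1/6 ⊃ 1/2 = 1
B ⊃ C = 5/6 ⊃ 1/2 = 2/3
(B ⊃ C) ≡ C = 2/3 ≡ 1/2 = 5/6
(¬B ⊃ C) ∨ ((B ⊃ C) ≡ C) = 1 ∨ 5/6 = 1
¬((¬B ⊃ C) ∨ ((B ⊃ C) ≡ C)) = ¬1 = 0
((B ≡ B) ≡ ((B ≡ A) ≡ C)) ≡ ¬((¬B ⊃ C) ∨ ((B ⊃ C) ≡ C)) = 2/3 ≡ 0 = 1/3

1/3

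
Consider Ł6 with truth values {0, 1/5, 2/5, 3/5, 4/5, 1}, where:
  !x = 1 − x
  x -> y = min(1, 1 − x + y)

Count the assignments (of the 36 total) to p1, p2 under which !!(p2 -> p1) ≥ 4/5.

26

value 1: 21 assignments (counts)
value 4/5: 5 assignments (counts)
value 3/5: 4 assignments
value 2/5: 3 assignments
value 1/5: 2 assignments
value 0: 1 assignment
So 26 of the 36 assignments meet the threshold.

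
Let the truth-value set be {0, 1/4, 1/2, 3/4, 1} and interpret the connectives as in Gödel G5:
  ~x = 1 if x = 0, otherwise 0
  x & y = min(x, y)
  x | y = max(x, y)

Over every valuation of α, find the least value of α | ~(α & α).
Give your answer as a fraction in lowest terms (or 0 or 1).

Take α = 1/4:
α & α = 1/4 & 1/4 = 1/4
~(α & α) = ~1/4 = 0
α | ~(α & α) = 1/4 | 0 = 1/4
No assignment yields a value below 1/4, so this is the minimum.

1/4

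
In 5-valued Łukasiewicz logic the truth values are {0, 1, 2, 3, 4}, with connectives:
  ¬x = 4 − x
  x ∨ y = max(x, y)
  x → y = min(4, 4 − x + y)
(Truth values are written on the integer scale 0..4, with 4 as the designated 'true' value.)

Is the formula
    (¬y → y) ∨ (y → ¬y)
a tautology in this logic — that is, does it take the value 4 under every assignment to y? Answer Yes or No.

Yes

y = 0 ↦ 4
y = 1 ↦ 4
y = 2 ↦ 4
y = 3 ↦ 4
y = 4 ↦ 4
Every assignment gives a value ≥ 4.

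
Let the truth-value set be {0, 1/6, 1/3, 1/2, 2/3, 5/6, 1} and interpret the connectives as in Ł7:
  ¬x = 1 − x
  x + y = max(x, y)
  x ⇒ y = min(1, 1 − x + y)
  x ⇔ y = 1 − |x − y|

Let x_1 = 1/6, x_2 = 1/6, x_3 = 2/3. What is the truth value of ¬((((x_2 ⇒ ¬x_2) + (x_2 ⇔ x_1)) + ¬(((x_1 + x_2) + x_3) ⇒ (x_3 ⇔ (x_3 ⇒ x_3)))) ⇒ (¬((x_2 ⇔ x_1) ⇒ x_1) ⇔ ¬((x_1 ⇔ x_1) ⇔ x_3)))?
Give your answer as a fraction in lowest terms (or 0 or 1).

¬x_2 = ¬1/6 = 5/6
x_2 ⇒ ¬x_2 = 1/6 ⇒ 5/6 = 1
x_2 ⇔ x_1 = 1/6 ⇔ 1/6 = 1
(x_2 ⇒ ¬x_2) + (x_2 ⇔ x_1) = 1 + 1 = 1
x_1 + x_2 = 1/6 + 1/6 = 1/6
(x_1 + x_2) + x_3 = 1/6 + 2/3 = 2/3
x_3 ⇒ x_3 = 2/3 ⇒ 2/3 = 1
x_3 ⇔ (x_3 ⇒ x_3) = 2/3 ⇔ 1 = 2/3
((x_1 + x_2) + x_3) ⇒ (x_3 ⇔ (x_3 ⇒ x_3)) = 2/3 ⇒ 2/3 = 1
¬(((x_1 + x_2) + x_3) ⇒ (x_3 ⇔ (x_3 ⇒ x_3))) = ¬1 = 0
((x_2 ⇒ ¬x_2) + (x_2 ⇔ x_1)) + ¬(((x_1 + x_2) + x_3) ⇒ (x_3 ⇔ (x_3 ⇒ x_3))) = 1 + 0 = 1
x_2 ⇔ x_1 = 1/6 ⇔ 1/6 = 1
(x_2 ⇔ x_1) ⇒ x_1 = 1 ⇒ 1/6 = 1/6
¬((x_2 ⇔ x_1) ⇒ x_1) = ¬1/6 = 5/6
x_1 ⇔ x_1 = 1/6 ⇔ 1/6 = 1
(x_1 ⇔ x_1) ⇔ x_3 = 1 ⇔ 2/3 = 2/3
¬((x_1 ⇔ x_1) ⇔ x_3) = ¬2/3 = 1/3
¬((x_2 ⇔ x_1) ⇒ x_1) ⇔ ¬((x_1 ⇔ x_1) ⇔ x_3) = 5/6 ⇔ 1/3 = 1/2
(((x_2 ⇒ ¬x_2) + (x_2 ⇔ x_1)) + ¬(((x_1 + x_2) + x_3) ⇒ (x_3 ⇔ (x_3 ⇒ x_3)))) ⇒ (¬((x_2 ⇔ x_1) ⇒ x_1) ⇔ ¬((x_1 ⇔ x_1) ⇔ x_3)) = 1 ⇒ 1/2 = 1/2
¬((((x_2 ⇒ ¬x_2) + (x_2 ⇔ x_1)) + ¬(((x_1 + x_2) + x_3) ⇒ (x_3 ⇔ (x_3 ⇒ x_3)))) ⇒ (¬((x_2 ⇔ x_1) ⇒ x_1) ⇔ ¬((x_1 ⇔ x_1) ⇔ x_3))) = ¬1/2 = 1/2

1/2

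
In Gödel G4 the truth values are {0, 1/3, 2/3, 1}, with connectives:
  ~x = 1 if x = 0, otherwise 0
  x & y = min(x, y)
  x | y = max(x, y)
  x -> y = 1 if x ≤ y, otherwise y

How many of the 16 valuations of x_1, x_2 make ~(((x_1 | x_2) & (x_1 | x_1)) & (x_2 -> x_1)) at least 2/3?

x_1 = 0, x_2 = 0 ↦ 1  ≥
x_1 = 0, x_2 = 1/3 ↦ 1  ≥
x_1 = 0, x_2 = 2/3 ↦ 1  ≥
x_1 = 0, x_2 = 1 ↦ 1  ≥
x_1 = 1/3, x_2 = 0 ↦ 0  <
x_1 = 1/3, x_2 = 1/3 ↦ 0  <
x_1 = 1/3, x_2 = 2/3 ↦ 0  <
x_1 = 1/3, x_2 = 1 ↦ 0  <
x_1 = 2/3, x_2 = 0 ↦ 0  <
x_1 = 2/3, x_2 = 1/3 ↦ 0  <
x_1 = 2/3, x_2 = 2/3 ↦ 0  <
x_1 = 2/3, x_2 = 1 ↦ 0  <
x_1 = 1, x_2 = 0 ↦ 0  <
x_1 = 1, x_2 = 1/3 ↦ 0  <
x_1 = 1, x_2 = 2/3 ↦ 0  <
x_1 = 1, x_2 = 1 ↦ 0  <
So 4 of the 16 assignments meet the threshold.

4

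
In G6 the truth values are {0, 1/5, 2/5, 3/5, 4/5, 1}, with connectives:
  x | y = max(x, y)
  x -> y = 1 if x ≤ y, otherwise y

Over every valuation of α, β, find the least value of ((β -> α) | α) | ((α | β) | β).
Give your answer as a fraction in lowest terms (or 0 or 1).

Take α = 0, β = 1/5:
β -> α = 1/5 -> 0 = 0
(β -> α) | α = 0 | 0 = 0
α | β = 0 | 1/5 = 1/5
(α | β) | β = 1/5 | 1/5 = 1/5
((β -> α) | α) | ((α | β) | β) = 0 | 1/5 = 1/5
No assignment yields a value below 1/5, so this is the minimum.

1/5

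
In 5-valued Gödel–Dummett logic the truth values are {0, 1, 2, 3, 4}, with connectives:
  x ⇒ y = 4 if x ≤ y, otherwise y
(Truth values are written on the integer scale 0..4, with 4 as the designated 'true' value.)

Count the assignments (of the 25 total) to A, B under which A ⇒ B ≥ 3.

value 4: 15 assignments (counts)
value 3: 1 assignment (counts)
value 2: 2 assignments
value 1: 3 assignments
value 0: 4 assignments
So 16 of the 25 assignments meet the threshold.

16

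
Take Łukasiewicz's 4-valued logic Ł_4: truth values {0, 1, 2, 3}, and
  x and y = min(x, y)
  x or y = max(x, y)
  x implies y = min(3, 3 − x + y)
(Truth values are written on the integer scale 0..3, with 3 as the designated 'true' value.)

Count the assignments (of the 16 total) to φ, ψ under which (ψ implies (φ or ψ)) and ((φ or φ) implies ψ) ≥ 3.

φ = 0, ψ = 0 ↦ 3  ≥
φ = 0, ψ = 1 ↦ 3  ≥
φ = 0, ψ = 2 ↦ 3  ≥
φ = 0, ψ = 3 ↦ 3  ≥
φ = 1, ψ = 0 ↦ 2  <
φ = 1, ψ = 1 ↦ 3  ≥
φ = 1, ψ = 2 ↦ 3  ≥
φ = 1, ψ = 3 ↦ 3  ≥
φ = 2, ψ = 0 ↦ 1  <
φ = 2, ψ = 1 ↦ 2  <
φ = 2, ψ = 2 ↦ 3  ≥
φ = 2, ψ = 3 ↦ 3  ≥
φ = 3, ψ = 0 ↦ 0  <
φ = 3, ψ = 1 ↦ 1  <
φ = 3, ψ = 2 ↦ 2  <
φ = 3, ψ = 3 ↦ 3  ≥
So 10 of the 16 assignments meet the threshold.

10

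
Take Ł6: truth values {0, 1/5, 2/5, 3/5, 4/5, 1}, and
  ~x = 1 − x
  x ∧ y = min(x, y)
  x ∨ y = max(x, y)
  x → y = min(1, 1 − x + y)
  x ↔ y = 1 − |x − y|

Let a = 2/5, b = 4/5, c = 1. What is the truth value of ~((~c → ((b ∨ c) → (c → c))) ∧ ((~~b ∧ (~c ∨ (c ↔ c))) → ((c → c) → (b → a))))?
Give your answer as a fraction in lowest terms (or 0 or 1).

1/5

~c = ~1 = 0
b ∨ c = 4/5 ∨ 1 = 1
c → c = 1 → 1 = 1
(b ∨ c) → (c → c) = 1 → 1 = 1
~c → ((b ∨ c) → (c → c)) = 0 → 1 = 1
~b = ~4/5 = 1/5
~~b = ~1/5 = 4/5
~c = ~1 = 0
c ↔ c = 1 ↔ 1 = 1
~c ∨ (c ↔ c) = 0 ∨ 1 = 1
~~b ∧ (~c ∨ (c ↔ c)) = 4/5 ∧ 1 = 4/5
c → c = 1 → 1 = 1
b → a = 4/5 → 2/5 = 3/5
(c → c) → (b → a) = 1 → 3/5 = 3/5
(~~b ∧ (~c ∨ (c ↔ c))) → ((c → c) → (b → a)) = 4/5 → 3/5 = 4/5
(~c → ((b ∨ c) → (c → c))) ∧ ((~~b ∧ (~c ∨ (c ↔ c))) → ((c → c) → (b → a))) = 1 ∧ 4/5 = 4/5
~((~c → ((b ∨ c) → (c → c))) ∧ ((~~b ∧ (~c ∨ (c ↔ c))) → ((c → c) → (b → a)))) = ~4/5 = 1/5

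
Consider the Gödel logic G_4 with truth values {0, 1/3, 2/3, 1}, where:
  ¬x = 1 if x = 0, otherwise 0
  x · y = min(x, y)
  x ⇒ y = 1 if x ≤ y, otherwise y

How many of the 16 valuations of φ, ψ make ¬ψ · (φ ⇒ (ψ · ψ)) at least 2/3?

1

φ = 0, ψ = 0 ↦ 1  ≥
φ = 0, ψ = 1/3 ↦ 0  <
φ = 0, ψ = 2/3 ↦ 0  <
φ = 0, ψ = 1 ↦ 0  <
φ = 1/3, ψ = 0 ↦ 0  <
φ = 1/3, ψ = 1/3 ↦ 0  <
φ = 1/3, ψ = 2/3 ↦ 0  <
φ = 1/3, ψ = 1 ↦ 0  <
φ = 2/3, ψ = 0 ↦ 0  <
φ = 2/3, ψ = 1/3 ↦ 0  <
φ = 2/3, ψ = 2/3 ↦ 0  <
φ = 2/3, ψ = 1 ↦ 0  <
φ = 1, ψ = 0 ↦ 0  <
φ = 1, ψ = 1/3 ↦ 0  <
φ = 1, ψ = 2/3 ↦ 0  <
φ = 1, ψ = 1 ↦ 0  <
So 1 of the 16 assignments meets the threshold.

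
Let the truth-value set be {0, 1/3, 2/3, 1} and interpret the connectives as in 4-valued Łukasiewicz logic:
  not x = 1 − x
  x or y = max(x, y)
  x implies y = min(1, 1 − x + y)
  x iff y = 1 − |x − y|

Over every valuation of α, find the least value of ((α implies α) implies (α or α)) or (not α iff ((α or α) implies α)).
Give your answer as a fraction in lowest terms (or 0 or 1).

Take α = 1/3:
α implies α = 1/3 implies 1/3 = 1
α or α = 1/3 or 1/3 = 1/3
(α implies α) implies (α or α) = 1 implies 1/3 = 1/3
not α = not 1/3 = 2/3
α or α = 1/3 or 1/3 = 1/3
(α or α) implies α = 1/3 implies 1/3 = 1
not α iff ((α or α) implies α) = 2/3 iff 1 = 2/3
((α implies α) implies (α or α)) or (not α iff ((α or α) implies α)) = 1/3 or 2/3 = 2/3
No assignment yields a value below 2/3, so this is the minimum.

2/3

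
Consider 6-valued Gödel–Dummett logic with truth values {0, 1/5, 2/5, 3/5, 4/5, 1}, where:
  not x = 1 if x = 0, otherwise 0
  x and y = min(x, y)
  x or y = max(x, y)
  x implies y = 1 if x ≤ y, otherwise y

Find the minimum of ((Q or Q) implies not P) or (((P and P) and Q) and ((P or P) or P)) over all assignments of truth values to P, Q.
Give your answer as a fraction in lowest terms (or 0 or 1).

1/5

Take P = 1/5, Q = 1/5:
Q or Q = 1/5 or 1/5 = 1/5
not P = not 1/5 = 0
(Q or Q) implies not P = 1/5 implies 0 = 0
P and P = 1/5 and 1/5 = 1/5
(P and P) and Q = 1/5 and 1/5 = 1/5
P or P = 1/5 or 1/5 = 1/5
(P or P) or P = 1/5 or 1/5 = 1/5
((P and P) and Q) and ((P or P) or P) = 1/5 and 1/5 = 1/5
((Q or Q) implies not P) or (((P and P) and Q) and ((P or P) or P)) = 0 or 1/5 = 1/5
No assignment yields a value below 1/5, so this is the minimum.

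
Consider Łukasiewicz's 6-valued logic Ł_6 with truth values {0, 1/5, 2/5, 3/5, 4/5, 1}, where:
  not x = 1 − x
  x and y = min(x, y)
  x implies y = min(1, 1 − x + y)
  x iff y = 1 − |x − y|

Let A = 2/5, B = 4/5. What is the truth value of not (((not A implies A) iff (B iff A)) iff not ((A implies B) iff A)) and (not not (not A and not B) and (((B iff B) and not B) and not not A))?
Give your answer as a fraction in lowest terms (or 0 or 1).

1/5

not A = not 2/5 = 3/5
not A implies A = 3/5 implies 2/5 = 4/5
B iff A = 4/5 iff 2/5 = 3/5
(not A implies A) iff (B iff A) = 4/5 iff 3/5 = 4/5
A implies B = 2/5 implies 4/5 = 1
(A implies B) iff A = 1 iff 2/5 = 2/5
not ((A implies B) iff A) = not 2/5 = 3/5
((not A implies A) iff (B iff A)) iff not ((A implies B) iff A) = 4/5 iff 3/5 = 4/5
not (((not A implies A) iff (B iff A)) iff not ((A implies B) iff A)) = not 4/5 = 1/5
not A = not 2/5 = 3/5
not B = not 4/5 = 1/5
not A and not B = 3/5 and 1/5 = 1/5
not (not A and not B) = not 1/5 = 4/5
not not (not A and not B) = not 4/5 = 1/5
B iff B = 4/5 iff 4/5 = 1
not B = not 4/5 = 1/5
(B iff B) and not B = 1 and 1/5 = 1/5
not A = not 2/5 = 3/5
not not A = not 3/5 = 2/5
((B iff B) and not B) and not not A = 1/5 and 2/5 = 1/5
not not (not A and not B) and (((B iff B) and not B) and not not A) = 1/5 and 1/5 = 1/5
not (((not A implies A) iff (B iff A)) iff not ((A implies B) iff A)) and (not not (not A and not B) and (((B iff B) and not B) and not not A)) = 1/5 and 1/5 = 1/5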